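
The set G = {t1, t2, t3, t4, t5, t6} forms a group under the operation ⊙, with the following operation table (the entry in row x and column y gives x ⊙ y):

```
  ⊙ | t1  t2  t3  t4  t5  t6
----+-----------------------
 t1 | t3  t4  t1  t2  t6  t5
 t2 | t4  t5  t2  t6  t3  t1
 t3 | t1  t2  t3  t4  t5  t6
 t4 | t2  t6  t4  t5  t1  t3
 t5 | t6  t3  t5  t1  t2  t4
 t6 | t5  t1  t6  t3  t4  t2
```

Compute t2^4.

t2^1 = t2
t2^2 = t2 ⊙ t2 = t5
t2^3 = t5 ⊙ t2 = t3
t2^4 = t3 ⊙ t2 = t2
(Structurally, G here is isomorphic to the cyclic group Z_6.)

t2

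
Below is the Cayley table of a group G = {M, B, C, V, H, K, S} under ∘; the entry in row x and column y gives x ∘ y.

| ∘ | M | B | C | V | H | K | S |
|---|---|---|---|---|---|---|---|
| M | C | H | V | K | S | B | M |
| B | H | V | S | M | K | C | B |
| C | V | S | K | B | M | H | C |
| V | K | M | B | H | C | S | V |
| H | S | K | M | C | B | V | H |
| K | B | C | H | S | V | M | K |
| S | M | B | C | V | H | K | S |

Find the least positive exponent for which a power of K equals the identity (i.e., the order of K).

The identity element is S (its row matches the header).
K^1 = K
K^2 = K ∘ K = M
K^3 = M ∘ K = B
K^4 = B ∘ K = C
K^5 = C ∘ K = H
K^6 = H ∘ K = V
K^7 = V ∘ K = S
The first power of K equal to the identity is K^7, so ord(K) = 7.

7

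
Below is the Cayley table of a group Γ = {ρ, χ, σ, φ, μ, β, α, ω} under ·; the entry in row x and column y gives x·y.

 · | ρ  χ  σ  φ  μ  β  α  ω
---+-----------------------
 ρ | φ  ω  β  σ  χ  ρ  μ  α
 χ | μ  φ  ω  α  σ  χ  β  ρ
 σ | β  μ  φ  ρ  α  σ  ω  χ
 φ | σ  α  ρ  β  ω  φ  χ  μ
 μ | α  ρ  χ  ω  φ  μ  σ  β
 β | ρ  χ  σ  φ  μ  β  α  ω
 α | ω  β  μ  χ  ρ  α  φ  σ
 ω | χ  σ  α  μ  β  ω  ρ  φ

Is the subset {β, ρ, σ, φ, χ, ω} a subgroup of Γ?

φ·ω = μ, which is not in {β, ρ, σ, φ, χ, ω}.
The subset is not closed under ·, so it is not a subgroup.

No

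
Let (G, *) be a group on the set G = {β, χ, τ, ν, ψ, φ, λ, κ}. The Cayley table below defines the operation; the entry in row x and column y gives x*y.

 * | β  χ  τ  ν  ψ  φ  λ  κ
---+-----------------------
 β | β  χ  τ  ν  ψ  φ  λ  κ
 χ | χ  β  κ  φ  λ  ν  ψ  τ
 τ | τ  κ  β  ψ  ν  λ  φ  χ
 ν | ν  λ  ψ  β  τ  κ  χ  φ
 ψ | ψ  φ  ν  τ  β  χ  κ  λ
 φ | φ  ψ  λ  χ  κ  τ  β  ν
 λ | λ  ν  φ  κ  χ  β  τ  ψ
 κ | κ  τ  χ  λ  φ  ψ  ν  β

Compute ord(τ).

The identity element is β (its row matches the header).
τ^1 = τ
τ^2 = τ*τ = β
The first power of τ equal to the identity is τ^2, so ord(τ) = 2.
(Structurally, G here is isomorphic to the dihedral group D_4.)

2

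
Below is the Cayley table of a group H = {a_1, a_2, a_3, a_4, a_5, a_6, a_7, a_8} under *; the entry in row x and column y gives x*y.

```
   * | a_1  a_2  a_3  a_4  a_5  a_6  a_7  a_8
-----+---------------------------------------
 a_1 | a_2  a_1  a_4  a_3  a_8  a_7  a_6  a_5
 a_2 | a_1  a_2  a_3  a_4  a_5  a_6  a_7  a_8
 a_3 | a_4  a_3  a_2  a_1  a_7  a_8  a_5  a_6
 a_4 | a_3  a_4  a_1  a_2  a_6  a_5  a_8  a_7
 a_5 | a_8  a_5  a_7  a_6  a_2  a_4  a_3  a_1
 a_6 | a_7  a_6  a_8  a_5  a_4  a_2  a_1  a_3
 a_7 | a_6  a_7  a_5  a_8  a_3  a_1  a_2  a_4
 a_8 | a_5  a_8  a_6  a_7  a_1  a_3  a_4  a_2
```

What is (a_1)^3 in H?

a_1

a_1^1 = a_1
a_1^2 = a_1*a_1 = a_2
a_1^3 = a_2*a_1 = a_1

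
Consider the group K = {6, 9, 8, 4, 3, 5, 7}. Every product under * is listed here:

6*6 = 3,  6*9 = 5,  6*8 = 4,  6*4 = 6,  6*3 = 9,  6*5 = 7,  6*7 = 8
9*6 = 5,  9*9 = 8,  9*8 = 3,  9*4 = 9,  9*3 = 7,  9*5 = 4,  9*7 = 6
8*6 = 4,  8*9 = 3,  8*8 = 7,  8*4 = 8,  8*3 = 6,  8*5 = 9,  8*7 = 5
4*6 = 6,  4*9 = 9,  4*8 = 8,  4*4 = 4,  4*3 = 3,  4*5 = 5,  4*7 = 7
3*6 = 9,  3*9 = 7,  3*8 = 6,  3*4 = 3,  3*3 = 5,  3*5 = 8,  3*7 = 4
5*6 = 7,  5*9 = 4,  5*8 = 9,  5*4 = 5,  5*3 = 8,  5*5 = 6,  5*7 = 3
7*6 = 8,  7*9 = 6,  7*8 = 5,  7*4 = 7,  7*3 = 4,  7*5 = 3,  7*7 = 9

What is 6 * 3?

9

Read row 6, column 3: 6 * 3 = 9.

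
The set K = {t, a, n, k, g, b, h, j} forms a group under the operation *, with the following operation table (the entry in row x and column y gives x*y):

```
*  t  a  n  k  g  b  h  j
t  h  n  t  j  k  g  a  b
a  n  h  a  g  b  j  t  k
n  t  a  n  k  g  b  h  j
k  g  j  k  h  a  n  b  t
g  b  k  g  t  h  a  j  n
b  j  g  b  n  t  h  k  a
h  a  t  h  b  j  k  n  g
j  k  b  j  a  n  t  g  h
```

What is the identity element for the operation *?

n

The identity e satisfies e*x = x for all x, so its row in the table reproduces the column headers.
Row n reads: t, a, n, k, g, b, h, j — exactly the header order. So n is the identity.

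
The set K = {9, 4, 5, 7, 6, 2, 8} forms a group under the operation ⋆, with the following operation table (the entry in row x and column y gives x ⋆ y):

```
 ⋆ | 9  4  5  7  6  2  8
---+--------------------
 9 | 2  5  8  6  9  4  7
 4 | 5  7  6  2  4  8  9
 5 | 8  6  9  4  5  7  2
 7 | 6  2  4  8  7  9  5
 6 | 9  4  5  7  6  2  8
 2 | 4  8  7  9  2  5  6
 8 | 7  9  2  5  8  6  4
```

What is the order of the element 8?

The identity element is 6 (its row matches the header).
8^1 = 8
8^2 = 8 ⋆ 8 = 4
8^3 = 4 ⋆ 8 = 9
8^4 = 9 ⋆ 8 = 7
8^5 = 7 ⋆ 8 = 5
8^6 = 5 ⋆ 8 = 2
8^7 = 2 ⋆ 8 = 6
The first power of 8 equal to the identity is 8^7, so ord(8) = 7.

7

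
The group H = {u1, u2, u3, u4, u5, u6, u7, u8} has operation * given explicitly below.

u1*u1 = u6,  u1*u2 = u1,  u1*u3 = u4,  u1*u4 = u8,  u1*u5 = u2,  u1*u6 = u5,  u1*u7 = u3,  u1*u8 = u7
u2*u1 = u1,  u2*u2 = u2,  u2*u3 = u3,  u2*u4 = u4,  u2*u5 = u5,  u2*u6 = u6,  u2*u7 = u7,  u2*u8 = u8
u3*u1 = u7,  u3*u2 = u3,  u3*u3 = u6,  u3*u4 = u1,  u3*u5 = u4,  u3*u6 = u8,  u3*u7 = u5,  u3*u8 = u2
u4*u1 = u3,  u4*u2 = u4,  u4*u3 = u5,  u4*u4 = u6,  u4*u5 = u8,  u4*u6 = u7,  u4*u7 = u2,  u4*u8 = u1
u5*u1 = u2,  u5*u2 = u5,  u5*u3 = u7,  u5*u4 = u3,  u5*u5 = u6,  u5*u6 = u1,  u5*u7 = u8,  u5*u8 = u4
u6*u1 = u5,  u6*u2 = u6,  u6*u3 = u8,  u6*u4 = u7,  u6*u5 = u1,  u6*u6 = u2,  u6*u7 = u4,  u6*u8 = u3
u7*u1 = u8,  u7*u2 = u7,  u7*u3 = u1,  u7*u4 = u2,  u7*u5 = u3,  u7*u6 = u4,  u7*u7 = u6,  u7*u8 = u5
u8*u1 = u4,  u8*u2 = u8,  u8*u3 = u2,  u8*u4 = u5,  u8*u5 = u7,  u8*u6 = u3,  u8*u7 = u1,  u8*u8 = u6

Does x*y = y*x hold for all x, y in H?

u7*u3 = u1 but u3*u7 = u5.
Since u7 and u3 do not commute, H is not abelian.

No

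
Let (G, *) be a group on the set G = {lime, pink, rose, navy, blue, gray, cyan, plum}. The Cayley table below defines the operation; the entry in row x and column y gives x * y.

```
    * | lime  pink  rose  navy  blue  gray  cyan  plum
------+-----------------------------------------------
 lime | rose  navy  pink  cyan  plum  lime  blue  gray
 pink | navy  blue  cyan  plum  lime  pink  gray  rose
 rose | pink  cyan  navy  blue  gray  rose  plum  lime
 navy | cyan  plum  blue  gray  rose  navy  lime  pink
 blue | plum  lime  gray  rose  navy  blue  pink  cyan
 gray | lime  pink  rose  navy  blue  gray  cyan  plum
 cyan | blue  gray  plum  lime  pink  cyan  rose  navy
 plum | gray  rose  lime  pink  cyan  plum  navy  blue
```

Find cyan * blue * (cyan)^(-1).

The identity is gray. In row cyan, the entry gray sits in column pink, so cyan^(-1) = pink.
cyan * blue = pink
pink * pink = blue

blue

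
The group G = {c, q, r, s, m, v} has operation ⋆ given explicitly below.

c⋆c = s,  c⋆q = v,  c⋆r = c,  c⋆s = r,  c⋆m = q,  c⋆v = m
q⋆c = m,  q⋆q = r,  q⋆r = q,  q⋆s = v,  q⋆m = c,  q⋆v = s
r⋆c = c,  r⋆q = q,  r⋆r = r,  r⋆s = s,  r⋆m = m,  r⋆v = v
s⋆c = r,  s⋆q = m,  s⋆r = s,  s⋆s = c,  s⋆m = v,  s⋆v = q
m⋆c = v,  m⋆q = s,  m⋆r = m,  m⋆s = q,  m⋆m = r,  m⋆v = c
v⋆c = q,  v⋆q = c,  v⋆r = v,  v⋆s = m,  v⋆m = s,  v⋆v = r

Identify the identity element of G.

The identity e satisfies e ⋆ x = x for all x, so its row in the table reproduces the column headers.
Row r reads: c, q, r, s, m, v — exactly the header order. So r is the identity.

r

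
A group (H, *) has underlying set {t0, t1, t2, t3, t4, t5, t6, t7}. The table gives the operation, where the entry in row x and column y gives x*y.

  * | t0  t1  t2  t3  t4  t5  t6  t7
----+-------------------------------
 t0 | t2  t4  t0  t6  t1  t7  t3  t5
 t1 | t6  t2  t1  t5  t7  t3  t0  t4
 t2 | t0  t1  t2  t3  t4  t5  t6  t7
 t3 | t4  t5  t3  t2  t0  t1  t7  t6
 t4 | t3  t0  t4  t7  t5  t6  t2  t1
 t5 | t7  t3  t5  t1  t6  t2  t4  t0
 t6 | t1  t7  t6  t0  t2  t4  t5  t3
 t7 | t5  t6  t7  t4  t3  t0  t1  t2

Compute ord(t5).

The identity element is t2 (its row matches the header).
t5^1 = t5
t5^2 = t5*t5 = t2
The first power of t5 equal to the identity is t5^2, so ord(t5) = 2.

2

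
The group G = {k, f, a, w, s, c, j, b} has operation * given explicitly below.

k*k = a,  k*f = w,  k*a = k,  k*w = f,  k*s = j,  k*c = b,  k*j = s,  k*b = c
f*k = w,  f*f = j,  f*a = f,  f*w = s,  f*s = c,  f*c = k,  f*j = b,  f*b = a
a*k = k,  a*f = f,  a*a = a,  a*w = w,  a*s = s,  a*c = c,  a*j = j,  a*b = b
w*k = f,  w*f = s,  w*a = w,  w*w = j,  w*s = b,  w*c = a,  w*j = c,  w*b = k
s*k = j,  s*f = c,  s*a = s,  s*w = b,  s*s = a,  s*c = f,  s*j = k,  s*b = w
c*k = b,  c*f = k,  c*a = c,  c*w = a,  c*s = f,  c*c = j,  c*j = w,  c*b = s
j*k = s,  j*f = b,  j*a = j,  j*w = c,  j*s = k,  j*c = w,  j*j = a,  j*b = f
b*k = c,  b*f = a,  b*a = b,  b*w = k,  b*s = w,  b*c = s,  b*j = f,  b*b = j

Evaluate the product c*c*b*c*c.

c*c = j
j*b = f
f*c = k
k*c = b

b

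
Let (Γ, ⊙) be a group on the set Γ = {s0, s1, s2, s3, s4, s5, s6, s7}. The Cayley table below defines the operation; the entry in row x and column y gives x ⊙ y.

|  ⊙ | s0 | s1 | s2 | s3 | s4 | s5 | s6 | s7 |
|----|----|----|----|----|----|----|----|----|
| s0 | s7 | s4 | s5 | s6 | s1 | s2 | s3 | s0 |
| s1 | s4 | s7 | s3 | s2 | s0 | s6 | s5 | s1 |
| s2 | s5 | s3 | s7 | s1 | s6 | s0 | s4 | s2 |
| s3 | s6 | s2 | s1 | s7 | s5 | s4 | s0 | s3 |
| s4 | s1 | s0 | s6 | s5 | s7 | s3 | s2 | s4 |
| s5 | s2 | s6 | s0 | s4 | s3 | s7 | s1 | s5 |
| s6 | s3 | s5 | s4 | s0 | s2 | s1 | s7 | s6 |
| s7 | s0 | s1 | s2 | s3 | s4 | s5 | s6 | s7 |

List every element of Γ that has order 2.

Identity is s7. Compute the order of each non-identity element by repeated multiplication:
  s0: s0 → s7  (order 2)
  s1: s1 → s7  (order 2)
  s2: s2 → s7  (order 2)
  s3: s3 → s7  (order 2)
  s4: s4 → s7  (order 2)
  s5: s5 → s7  (order 2)
  s6: s6 → s7  (order 2)
Elements of order 2: {s0, s1, s2, s3, s4, s5, s6}.

{s0, s1, s2, s3, s4, s5, s6}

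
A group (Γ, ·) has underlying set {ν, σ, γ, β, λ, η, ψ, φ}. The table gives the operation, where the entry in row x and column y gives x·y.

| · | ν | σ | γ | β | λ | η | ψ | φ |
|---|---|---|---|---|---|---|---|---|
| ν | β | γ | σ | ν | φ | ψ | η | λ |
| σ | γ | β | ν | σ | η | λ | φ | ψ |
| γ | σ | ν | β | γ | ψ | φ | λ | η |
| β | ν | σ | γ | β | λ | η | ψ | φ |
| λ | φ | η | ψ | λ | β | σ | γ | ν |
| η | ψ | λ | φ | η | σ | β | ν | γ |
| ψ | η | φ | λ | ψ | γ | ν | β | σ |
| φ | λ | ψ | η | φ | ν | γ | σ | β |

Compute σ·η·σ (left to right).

η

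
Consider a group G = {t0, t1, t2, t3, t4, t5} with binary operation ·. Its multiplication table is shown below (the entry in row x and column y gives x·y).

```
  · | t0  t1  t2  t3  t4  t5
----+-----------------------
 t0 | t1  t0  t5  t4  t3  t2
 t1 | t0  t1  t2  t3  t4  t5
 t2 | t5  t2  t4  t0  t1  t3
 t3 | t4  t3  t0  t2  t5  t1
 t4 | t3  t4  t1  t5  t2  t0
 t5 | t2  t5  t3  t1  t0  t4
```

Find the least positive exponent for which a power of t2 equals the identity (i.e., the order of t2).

3

The identity element is t1 (its row matches the header).
t2^1 = t2
t2^2 = t2·t2 = t4
t2^3 = t4·t2 = t1
The first power of t2 equal to the identity is t2^3, so ord(t2) = 3.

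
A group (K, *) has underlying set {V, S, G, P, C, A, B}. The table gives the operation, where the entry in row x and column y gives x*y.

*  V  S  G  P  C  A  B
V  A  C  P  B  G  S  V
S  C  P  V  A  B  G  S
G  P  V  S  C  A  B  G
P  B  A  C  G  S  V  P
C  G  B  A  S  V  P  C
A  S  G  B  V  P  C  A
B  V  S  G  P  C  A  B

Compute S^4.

S^1 = S
S^2 = S*S = P
S^3 = P*S = A
S^4 = A*S = G

G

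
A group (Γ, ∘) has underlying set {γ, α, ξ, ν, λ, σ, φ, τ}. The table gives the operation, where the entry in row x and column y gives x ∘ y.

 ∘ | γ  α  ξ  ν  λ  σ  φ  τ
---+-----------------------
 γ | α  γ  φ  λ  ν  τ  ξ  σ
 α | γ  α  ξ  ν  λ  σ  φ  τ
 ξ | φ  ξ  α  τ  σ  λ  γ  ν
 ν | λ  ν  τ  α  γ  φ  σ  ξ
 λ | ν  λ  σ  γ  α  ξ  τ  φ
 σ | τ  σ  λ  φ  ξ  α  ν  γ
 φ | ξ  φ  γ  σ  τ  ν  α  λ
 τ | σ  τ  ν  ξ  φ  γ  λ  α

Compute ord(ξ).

2

The identity element is α (its row matches the header).
ξ^1 = ξ
ξ^2 = ξ ∘ ξ = α
The first power of ξ equal to the identity is ξ^2, so ord(ξ) = 2.
(Structurally, Γ here is isomorphic to the elementary abelian group (Z_2)^3.)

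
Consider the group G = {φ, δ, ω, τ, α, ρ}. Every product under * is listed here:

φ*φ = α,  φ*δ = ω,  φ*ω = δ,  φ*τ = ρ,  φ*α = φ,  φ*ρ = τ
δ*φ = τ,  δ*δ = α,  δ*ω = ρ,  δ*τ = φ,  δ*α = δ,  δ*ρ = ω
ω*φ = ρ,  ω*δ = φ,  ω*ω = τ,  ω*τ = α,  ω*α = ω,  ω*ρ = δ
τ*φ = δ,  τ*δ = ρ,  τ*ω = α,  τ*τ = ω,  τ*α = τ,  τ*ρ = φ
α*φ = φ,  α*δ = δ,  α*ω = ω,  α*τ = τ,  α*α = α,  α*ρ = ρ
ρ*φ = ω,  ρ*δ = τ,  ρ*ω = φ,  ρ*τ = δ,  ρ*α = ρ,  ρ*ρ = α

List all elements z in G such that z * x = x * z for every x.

An element z is central iff its row equals its column in the table.
For ω: ω * φ = ρ ≠ δ = φ * ω, so ω ∉ Z.
Checking each element this way leaves Z(G) = {α}.

{α}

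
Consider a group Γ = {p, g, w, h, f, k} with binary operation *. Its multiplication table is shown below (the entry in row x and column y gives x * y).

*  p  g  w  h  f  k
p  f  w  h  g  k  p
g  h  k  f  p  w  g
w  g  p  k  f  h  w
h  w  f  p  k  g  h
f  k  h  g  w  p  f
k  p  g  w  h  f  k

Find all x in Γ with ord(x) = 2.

{g, h, w}

Identity is k. Compute the order of each non-identity element by repeated multiplication:
  p: p → f → k  (order 3)
  g: g → k  (order 2)
  w: w → k  (order 2)
  h: h → k  (order 2)
  f: f → p → k  (order 3)
Elements of order 2: {g, h, w}.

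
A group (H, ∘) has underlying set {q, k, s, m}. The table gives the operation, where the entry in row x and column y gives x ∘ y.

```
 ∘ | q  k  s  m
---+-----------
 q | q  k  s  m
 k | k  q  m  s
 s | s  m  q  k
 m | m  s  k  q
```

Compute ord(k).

2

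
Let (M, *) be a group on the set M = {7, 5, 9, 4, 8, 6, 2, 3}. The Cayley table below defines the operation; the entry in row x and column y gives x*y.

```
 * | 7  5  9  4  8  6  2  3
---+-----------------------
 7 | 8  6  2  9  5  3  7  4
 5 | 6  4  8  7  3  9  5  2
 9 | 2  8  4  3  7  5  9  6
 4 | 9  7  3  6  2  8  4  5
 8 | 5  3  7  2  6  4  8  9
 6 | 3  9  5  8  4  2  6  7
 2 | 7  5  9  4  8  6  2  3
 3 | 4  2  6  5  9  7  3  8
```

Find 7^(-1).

First locate the identity: row 2 matches the header, so 2 is the identity.
Scan row 7 for 2: 7*9 = 2. Hence 7^(-1) = 9.

9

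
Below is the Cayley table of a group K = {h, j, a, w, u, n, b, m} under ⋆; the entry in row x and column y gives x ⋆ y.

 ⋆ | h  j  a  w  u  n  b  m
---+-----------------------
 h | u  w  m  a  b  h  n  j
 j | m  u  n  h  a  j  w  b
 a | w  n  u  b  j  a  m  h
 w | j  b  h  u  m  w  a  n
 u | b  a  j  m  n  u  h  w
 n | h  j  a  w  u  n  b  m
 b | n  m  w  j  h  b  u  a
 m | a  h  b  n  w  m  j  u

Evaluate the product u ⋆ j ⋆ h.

w

u ⋆ j = a
a ⋆ h = w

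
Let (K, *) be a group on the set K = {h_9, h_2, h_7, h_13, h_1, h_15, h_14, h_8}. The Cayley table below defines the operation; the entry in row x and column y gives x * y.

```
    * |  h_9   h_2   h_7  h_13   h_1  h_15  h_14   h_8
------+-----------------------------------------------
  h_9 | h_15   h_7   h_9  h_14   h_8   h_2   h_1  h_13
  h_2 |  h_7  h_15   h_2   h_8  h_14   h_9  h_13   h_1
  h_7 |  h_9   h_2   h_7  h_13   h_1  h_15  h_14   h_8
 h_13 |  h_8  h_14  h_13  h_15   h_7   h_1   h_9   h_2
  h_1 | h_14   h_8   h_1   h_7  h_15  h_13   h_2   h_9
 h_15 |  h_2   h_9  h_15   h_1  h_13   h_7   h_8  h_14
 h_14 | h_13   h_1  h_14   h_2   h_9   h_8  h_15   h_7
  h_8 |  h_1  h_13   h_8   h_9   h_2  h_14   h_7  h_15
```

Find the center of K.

An element z is central iff its row equals its column in the table.
For h_13: h_13 * h_8 = h_2 ≠ h_9 = h_8 * h_13, so h_13 ∉ Z.
Checking each element this way leaves Z(K) = {h_15, h_7}.

{h_15, h_7}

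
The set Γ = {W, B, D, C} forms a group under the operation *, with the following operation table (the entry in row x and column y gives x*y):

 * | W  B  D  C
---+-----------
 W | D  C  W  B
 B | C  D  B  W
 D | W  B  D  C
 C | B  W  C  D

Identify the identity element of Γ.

The identity e satisfies e*x = x for all x, so its row in the table reproduces the column headers.
Row D reads: W, B, D, C — exactly the header order. So D is the identity.

D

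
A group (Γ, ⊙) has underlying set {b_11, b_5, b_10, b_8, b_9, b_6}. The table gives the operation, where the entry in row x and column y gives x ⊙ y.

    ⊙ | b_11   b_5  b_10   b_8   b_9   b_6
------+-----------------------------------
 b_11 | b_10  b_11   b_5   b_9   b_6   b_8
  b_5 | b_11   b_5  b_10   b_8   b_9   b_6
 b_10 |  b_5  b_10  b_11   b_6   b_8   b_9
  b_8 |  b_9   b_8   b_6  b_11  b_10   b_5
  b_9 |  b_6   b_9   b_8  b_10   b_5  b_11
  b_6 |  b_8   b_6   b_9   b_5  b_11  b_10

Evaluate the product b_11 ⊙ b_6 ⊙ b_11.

b_9

b_11 ⊙ b_6 = b_8
b_8 ⊙ b_11 = b_9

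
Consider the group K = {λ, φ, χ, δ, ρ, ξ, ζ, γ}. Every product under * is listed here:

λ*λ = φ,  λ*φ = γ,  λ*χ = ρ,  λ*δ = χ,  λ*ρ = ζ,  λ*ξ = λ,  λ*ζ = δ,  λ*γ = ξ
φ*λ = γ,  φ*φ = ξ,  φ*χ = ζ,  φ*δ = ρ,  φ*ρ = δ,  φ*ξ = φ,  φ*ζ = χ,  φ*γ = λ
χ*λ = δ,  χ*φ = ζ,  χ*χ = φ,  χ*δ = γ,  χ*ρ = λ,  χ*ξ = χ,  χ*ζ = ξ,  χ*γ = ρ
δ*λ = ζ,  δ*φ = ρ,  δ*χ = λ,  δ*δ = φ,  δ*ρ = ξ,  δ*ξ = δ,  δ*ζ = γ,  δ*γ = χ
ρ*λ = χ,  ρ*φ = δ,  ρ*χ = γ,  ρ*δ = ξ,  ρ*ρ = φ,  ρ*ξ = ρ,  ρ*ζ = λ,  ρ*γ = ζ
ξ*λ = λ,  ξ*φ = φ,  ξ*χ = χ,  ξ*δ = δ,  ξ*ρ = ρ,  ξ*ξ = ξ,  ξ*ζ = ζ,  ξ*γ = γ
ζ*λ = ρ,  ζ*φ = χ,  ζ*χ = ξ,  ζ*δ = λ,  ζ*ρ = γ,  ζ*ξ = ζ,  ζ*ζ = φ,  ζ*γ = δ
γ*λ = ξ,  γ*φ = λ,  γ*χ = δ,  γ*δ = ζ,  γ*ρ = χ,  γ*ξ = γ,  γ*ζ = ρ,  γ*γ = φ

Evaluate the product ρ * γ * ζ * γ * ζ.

δ

ρ * γ = ζ
ζ * ζ = φ
φ * γ = λ
λ * ζ = δ
(Structurally, K here is isomorphic to the quaternion group Q_8.)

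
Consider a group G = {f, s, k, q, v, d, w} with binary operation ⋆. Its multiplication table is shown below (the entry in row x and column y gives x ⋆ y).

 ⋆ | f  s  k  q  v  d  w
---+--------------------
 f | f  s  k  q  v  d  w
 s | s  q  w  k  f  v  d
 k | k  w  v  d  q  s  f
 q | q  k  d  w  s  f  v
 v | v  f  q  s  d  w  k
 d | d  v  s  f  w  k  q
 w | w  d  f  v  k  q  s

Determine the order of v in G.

7

The identity element is f (its row matches the header).
v^1 = v
v^2 = v ⋆ v = d
v^3 = d ⋆ v = w
v^4 = w ⋆ v = k
v^5 = k ⋆ v = q
v^6 = q ⋆ v = s
v^7 = s ⋆ v = f
The first power of v equal to the identity is v^7, so ord(v) = 7.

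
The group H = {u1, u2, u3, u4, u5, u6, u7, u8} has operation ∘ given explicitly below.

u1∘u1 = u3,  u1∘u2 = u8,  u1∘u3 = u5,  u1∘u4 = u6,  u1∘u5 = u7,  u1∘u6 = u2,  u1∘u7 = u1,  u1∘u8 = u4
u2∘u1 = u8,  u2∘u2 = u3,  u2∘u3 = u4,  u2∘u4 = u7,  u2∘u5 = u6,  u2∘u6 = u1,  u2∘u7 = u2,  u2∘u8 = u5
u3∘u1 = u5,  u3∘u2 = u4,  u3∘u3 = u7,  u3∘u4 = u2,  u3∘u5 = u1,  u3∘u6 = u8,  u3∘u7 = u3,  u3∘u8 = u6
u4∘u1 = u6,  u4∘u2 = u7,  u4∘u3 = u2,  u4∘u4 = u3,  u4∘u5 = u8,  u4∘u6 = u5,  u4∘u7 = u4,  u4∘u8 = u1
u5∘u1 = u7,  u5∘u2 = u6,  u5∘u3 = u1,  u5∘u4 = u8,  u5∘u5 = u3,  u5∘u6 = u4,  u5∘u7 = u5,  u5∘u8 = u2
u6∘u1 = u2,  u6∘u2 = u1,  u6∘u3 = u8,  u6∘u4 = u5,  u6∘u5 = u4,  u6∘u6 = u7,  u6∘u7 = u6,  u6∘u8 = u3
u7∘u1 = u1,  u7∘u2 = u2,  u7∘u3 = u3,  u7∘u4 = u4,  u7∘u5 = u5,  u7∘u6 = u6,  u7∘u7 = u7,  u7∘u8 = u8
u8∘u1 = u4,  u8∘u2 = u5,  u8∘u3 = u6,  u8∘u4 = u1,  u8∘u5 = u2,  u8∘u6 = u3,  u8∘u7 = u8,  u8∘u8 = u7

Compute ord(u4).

4

The identity element is u7 (its row matches the header).
u4^1 = u4
u4^2 = u4 ∘ u4 = u3
u4^3 = u3 ∘ u4 = u2
u4^4 = u2 ∘ u4 = u7
The first power of u4 equal to the identity is u4^4, so ord(u4) = 4.
(Structurally, H here is isomorphic to Z_2 x Z_4.)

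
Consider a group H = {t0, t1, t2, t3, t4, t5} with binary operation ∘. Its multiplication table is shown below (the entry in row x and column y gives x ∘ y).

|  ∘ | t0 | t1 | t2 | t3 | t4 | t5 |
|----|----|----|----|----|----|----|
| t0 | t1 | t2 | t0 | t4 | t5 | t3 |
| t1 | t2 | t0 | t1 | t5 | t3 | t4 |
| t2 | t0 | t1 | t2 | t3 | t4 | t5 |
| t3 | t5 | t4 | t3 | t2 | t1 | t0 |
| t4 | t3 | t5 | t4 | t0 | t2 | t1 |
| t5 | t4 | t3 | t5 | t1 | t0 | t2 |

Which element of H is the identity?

The identity e satisfies e ∘ x = x for all x, so its row in the table reproduces the column headers.
Row t2 reads: t0, t1, t2, t3, t4, t5 — exactly the header order. So t2 is the identity.

t2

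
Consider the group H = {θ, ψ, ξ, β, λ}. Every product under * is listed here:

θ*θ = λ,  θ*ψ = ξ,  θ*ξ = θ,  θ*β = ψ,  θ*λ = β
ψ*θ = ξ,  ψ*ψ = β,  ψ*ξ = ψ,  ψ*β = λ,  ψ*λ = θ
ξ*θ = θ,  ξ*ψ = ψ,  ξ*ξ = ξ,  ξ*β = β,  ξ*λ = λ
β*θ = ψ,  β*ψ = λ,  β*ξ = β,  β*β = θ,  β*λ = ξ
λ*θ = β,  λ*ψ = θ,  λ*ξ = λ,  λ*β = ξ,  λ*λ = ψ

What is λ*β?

ξ

Read row λ, column β: λ*β = ξ.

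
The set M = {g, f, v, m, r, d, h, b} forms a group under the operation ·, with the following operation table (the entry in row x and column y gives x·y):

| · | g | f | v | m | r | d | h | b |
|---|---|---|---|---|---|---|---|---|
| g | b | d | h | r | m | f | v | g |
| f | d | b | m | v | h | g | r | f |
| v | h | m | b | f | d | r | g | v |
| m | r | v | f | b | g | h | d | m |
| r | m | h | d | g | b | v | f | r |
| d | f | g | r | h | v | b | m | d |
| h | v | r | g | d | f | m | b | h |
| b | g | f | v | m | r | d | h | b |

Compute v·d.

Read row v, column d: v·d = r.
(Structurally, M here is isomorphic to the elementary abelian group (Z_2)^3.)

r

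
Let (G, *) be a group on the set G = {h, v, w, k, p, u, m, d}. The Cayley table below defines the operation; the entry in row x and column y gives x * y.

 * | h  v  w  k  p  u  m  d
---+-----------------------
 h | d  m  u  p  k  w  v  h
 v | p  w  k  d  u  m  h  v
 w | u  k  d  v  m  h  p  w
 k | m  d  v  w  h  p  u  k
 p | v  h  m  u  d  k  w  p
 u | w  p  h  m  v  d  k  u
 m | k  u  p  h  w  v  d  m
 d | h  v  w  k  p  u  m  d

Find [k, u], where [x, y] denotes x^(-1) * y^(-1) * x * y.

w

Identity is d; from the table k^(-1) = v and u^(-1) = u.
v * u = m
m * k = h
h * u = w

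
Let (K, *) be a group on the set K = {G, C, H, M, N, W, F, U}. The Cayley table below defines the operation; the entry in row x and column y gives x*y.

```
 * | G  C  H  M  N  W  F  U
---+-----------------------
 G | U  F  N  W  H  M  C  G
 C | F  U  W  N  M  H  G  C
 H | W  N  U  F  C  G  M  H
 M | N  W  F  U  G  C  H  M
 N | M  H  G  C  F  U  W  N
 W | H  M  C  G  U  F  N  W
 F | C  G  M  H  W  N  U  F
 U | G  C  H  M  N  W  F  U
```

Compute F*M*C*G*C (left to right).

F*M = H
H*C = N
N*G = M
M*C = W
(Structurally, K here is isomorphic to the dihedral group D_4.)

W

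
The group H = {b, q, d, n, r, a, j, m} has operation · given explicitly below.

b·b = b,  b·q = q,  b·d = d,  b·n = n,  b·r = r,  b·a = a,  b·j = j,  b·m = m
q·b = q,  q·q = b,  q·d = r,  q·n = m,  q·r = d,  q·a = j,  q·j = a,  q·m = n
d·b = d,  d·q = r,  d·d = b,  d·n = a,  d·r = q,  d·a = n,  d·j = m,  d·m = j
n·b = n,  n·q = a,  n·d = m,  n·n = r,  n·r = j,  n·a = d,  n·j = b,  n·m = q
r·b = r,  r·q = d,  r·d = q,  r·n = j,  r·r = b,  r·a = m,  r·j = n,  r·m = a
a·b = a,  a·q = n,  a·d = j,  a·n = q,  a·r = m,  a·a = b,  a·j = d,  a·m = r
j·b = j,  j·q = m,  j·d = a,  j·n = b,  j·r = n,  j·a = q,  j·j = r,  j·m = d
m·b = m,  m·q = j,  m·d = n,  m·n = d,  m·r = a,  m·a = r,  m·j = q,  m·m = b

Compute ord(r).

The identity element is b (its row matches the header).
r^1 = r
r^2 = r·r = b
The first power of r equal to the identity is r^2, so ord(r) = 2.
(Structurally, H here is isomorphic to the dihedral group D_4.)

2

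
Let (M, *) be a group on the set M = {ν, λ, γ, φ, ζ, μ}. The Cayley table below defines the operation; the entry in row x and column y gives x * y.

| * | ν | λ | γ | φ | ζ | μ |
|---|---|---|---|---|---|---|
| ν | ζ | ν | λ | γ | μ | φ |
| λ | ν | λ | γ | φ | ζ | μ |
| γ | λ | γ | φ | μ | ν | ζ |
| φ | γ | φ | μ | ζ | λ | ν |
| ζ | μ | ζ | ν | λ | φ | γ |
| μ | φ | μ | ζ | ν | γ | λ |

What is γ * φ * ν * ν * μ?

ζ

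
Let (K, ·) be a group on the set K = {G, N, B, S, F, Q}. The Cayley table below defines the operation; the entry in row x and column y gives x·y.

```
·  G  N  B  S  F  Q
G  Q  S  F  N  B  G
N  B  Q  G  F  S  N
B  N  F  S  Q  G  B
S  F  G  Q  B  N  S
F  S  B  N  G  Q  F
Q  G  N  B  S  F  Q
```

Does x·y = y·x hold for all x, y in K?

B·N = F but N·B = G.
Since B and N do not commute, K is not abelian.

No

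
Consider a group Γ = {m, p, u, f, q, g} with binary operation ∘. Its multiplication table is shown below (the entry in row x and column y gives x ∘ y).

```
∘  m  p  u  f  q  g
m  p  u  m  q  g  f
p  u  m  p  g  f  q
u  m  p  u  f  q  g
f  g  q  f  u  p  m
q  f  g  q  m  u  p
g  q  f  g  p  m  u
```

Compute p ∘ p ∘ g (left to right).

p ∘ p = m
m ∘ g = f
(Structurally, Γ here is isomorphic to the symmetric group S_3.)

f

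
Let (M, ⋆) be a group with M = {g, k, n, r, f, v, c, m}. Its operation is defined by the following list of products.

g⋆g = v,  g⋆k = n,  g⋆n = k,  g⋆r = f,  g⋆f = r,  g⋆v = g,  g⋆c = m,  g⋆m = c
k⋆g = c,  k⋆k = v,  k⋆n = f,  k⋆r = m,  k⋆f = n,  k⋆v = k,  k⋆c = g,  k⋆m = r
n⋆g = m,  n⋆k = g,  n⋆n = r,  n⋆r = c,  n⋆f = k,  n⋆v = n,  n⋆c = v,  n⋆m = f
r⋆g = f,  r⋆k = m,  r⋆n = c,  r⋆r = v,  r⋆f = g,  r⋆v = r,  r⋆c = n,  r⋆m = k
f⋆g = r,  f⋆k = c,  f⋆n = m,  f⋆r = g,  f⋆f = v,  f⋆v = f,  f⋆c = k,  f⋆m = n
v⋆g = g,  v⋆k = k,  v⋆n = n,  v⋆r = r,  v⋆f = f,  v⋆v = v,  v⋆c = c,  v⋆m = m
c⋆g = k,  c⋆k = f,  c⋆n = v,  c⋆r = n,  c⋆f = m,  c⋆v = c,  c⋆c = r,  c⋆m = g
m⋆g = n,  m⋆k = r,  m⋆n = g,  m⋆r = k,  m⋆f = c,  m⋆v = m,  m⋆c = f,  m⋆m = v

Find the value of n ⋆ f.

k

Read row n, column f: n ⋆ f = k.
(Structurally, M here is isomorphic to the dihedral group D_4.)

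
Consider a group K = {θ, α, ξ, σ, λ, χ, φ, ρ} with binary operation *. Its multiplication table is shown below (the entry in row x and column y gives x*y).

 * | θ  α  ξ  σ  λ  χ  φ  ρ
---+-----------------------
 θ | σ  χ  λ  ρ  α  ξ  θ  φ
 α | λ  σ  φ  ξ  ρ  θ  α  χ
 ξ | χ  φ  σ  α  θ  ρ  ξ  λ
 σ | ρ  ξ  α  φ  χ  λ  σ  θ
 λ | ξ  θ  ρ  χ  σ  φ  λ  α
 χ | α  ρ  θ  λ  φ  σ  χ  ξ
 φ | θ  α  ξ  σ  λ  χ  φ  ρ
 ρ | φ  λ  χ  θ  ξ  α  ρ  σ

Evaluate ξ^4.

φ

ξ^1 = ξ
ξ^2 = ξ*ξ = σ
ξ^3 = σ*ξ = α
ξ^4 = α*ξ = φ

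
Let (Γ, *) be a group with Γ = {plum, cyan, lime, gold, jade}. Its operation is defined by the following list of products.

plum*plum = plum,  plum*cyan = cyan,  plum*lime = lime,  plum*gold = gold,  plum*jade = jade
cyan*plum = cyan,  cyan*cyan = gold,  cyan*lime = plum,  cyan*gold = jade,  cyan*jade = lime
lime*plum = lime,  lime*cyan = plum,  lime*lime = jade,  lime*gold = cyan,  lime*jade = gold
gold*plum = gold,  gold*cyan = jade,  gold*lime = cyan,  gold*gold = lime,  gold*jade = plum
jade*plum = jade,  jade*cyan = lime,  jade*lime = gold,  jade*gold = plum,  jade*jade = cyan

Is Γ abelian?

Check whether the table is symmetric across its main diagonal.
Every entry (row x, col y) equals the entry (row y, col x), so Γ is abelian.
(In fact Γ ≅ the cyclic group Z_5.)

Yes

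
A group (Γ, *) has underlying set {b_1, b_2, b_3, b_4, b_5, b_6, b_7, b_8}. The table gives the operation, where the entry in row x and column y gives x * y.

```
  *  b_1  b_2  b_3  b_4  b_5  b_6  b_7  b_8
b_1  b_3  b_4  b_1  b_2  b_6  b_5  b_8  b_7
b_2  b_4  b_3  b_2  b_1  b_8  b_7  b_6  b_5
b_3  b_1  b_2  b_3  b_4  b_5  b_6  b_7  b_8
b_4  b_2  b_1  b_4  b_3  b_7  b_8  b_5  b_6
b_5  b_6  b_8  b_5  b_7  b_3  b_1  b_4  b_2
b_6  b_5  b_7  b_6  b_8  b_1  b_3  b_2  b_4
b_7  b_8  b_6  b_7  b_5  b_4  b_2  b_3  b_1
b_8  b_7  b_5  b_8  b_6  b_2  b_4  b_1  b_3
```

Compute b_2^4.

b_2^1 = b_2
b_2^2 = b_2 * b_2 = b_3
b_2^3 = b_3 * b_2 = b_2
b_2^4 = b_2 * b_2 = b_3

b_3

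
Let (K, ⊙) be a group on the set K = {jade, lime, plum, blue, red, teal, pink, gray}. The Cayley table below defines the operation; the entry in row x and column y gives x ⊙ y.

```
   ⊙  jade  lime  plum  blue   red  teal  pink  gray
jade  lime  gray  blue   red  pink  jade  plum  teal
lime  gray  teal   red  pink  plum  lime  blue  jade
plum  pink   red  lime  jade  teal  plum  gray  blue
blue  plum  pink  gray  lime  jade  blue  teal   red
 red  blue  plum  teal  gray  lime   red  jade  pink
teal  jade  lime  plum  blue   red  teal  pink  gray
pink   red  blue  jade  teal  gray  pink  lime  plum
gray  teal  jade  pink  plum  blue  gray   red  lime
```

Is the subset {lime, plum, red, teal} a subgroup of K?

Yes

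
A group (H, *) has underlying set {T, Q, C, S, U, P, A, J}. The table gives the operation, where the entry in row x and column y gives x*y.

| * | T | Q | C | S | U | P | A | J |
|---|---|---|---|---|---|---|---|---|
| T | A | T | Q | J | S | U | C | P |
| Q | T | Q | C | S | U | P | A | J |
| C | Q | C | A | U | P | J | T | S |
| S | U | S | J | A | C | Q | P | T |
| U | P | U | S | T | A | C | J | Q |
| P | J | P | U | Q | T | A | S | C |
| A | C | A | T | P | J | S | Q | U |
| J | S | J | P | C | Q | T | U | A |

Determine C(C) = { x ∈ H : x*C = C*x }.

Compare row C with column C entry by entry.
T*C = Q = C*T, so T commutes with C.
P*C = U but C*P = J, so P does not.
Collecting the elements that commute with C: C(C) = {A, C, Q, T}.
(Structurally, H here is isomorphic to the quaternion group Q_8.)

{A, C, Q, T}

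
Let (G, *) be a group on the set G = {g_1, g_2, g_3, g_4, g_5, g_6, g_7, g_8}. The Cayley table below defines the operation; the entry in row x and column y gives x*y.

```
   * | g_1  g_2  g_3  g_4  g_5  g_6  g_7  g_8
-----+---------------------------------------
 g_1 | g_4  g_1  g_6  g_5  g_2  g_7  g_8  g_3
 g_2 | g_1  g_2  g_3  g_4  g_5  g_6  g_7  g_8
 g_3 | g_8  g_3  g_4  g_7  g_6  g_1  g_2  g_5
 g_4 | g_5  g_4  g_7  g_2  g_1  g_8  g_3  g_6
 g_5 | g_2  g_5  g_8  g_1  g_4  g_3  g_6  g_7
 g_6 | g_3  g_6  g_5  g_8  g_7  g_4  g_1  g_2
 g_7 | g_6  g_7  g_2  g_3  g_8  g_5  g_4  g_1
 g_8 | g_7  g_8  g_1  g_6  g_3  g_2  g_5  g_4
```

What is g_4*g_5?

g_1

Read row g_4, column g_5: g_4*g_5 = g_1.
(Structurally, G here is isomorphic to the quaternion group Q_8.)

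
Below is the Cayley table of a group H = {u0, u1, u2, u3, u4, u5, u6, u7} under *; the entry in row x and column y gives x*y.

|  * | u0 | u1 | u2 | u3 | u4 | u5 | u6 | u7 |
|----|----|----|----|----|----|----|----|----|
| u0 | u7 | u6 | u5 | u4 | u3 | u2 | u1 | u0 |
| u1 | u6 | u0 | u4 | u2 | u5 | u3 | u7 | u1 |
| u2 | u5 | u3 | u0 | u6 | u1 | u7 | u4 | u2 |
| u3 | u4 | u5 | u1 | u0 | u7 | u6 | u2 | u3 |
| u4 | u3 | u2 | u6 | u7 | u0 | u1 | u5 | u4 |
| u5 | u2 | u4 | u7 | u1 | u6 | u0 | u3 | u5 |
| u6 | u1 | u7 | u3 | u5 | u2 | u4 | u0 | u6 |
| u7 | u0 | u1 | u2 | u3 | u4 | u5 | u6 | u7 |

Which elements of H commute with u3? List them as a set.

{u0, u3, u4, u7}

Compare row u3 with column u3 entry by entry.
u0*u3 = u4 = u3*u0, so u0 commutes with u3.
u5*u3 = u1 but u3*u5 = u6, so u5 does not.
Collecting the elements that commute with u3: C(u3) = {u0, u3, u4, u7}.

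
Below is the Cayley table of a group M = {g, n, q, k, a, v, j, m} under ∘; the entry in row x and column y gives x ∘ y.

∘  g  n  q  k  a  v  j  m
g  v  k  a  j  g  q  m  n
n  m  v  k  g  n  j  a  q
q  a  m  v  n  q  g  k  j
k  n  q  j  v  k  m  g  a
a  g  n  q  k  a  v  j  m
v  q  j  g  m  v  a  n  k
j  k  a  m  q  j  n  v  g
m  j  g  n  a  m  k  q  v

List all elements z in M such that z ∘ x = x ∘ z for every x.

{a, v}

An element z is central iff its row equals its column in the table.
For k: k ∘ g = n ≠ j = g ∘ k, so k ∉ Z.
Checking each element this way leaves Z(M) = {a, v}.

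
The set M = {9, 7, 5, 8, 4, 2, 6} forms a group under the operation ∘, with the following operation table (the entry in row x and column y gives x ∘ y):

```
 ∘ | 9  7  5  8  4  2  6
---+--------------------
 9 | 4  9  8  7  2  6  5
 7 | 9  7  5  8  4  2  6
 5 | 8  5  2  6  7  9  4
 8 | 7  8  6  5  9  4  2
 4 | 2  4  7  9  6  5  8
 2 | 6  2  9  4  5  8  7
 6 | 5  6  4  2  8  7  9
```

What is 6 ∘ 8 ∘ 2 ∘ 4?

6 ∘ 8 = 2
2 ∘ 2 = 8
8 ∘ 4 = 9

9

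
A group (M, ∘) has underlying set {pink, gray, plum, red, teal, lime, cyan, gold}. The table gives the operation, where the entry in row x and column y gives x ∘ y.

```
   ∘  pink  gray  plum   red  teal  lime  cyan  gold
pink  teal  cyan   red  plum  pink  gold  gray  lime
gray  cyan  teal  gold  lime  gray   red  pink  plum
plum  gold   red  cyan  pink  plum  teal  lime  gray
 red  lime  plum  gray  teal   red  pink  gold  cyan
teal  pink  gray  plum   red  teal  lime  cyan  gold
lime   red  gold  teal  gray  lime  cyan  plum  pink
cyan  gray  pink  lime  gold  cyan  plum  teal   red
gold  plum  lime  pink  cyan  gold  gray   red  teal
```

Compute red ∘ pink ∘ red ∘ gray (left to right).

teal

red ∘ pink = lime
lime ∘ red = gray
gray ∘ gray = teal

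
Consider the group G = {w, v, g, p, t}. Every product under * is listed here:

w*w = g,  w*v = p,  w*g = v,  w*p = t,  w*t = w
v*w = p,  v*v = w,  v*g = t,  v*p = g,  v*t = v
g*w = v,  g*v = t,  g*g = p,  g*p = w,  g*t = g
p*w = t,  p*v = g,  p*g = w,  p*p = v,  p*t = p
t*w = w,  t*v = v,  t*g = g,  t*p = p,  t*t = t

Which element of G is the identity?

The identity e satisfies e * x = x for all x, so its row in the table reproduces the column headers.
Row t reads: w, v, g, p, t — exactly the header order. So t is the identity.

t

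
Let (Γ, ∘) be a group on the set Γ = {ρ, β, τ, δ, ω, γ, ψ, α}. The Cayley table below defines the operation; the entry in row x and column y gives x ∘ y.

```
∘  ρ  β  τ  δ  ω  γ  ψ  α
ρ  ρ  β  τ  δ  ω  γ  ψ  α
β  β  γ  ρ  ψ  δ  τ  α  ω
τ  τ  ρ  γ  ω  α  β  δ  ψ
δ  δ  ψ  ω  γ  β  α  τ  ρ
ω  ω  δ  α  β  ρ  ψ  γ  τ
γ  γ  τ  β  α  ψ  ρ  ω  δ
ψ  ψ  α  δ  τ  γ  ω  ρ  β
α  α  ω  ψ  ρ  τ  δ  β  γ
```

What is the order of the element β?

The identity element is ρ (its row matches the header).
β^1 = β
β^2 = β ∘ β = γ
β^3 = γ ∘ β = τ
β^4 = τ ∘ β = ρ
The first power of β equal to the identity is β^4, so ord(β) = 4.

4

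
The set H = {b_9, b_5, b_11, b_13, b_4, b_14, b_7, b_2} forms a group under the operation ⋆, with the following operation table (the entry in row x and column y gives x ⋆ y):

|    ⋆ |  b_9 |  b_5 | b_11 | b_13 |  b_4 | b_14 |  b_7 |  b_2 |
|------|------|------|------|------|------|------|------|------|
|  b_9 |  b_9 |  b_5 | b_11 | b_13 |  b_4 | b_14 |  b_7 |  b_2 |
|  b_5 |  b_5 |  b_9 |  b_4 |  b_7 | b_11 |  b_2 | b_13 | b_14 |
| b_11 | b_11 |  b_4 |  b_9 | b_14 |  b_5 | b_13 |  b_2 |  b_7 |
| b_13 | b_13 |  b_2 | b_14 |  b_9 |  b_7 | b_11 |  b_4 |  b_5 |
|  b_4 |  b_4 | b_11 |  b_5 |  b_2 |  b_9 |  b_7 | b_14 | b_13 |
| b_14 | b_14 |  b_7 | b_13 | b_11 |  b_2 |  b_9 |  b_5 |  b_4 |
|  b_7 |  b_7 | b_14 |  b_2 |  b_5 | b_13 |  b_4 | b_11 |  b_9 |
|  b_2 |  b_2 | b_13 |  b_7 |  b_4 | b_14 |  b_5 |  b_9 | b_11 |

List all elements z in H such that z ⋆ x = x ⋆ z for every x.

{b_11, b_9}

An element z is central iff its row equals its column in the table.
For b_2: b_2 ⋆ b_13 = b_4 ≠ b_5 = b_13 ⋆ b_2, so b_2 ∉ Z.
Checking each element this way leaves Z(H) = {b_11, b_9}.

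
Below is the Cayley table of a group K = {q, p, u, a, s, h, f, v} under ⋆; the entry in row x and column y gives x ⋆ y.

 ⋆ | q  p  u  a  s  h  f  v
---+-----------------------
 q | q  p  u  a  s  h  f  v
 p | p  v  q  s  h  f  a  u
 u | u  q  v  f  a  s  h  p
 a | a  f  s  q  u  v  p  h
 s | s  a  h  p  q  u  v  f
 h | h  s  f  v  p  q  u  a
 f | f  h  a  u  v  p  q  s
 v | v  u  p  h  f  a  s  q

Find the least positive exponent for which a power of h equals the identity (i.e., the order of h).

The identity element is q (its row matches the header).
h^1 = h
h^2 = h ⋆ h = q
The first power of h equal to the identity is h^2, so ord(h) = 2.

2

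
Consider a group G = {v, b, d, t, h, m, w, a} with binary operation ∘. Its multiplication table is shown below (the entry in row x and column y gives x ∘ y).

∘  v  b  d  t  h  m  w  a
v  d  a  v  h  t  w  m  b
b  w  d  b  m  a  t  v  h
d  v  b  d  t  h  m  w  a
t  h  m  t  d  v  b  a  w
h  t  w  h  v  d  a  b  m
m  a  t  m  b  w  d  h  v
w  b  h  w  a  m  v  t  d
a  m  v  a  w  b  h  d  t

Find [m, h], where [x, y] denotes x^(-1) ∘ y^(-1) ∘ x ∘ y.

t

Identity is d; from the table m^(-1) = m and h^(-1) = h.
m ∘ h = w
w ∘ m = v
v ∘ h = t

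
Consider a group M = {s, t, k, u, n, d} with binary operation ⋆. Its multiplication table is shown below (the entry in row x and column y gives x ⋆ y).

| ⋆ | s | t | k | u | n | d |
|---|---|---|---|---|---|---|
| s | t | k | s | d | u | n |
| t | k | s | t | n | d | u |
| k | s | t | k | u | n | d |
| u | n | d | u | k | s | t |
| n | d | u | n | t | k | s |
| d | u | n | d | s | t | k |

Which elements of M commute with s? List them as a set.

Compare row s with column s entry by entry.
t ⋆ s = k = s ⋆ t, so t commutes with s.
d ⋆ s = u but s ⋆ d = n, so d does not.
Collecting the elements that commute with s: C(s) = {k, s, t}.

{k, s, t}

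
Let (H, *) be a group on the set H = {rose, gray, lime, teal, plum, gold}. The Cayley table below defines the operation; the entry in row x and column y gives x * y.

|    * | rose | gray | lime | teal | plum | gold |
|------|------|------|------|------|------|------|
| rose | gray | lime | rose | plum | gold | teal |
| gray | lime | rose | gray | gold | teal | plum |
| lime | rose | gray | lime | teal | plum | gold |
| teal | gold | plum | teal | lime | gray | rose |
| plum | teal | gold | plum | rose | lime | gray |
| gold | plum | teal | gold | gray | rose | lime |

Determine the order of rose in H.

3

The identity element is lime (its row matches the header).
rose^1 = rose
rose^2 = rose * rose = gray
rose^3 = gray * rose = lime
The first power of rose equal to the identity is rose^3, so ord(rose) = 3.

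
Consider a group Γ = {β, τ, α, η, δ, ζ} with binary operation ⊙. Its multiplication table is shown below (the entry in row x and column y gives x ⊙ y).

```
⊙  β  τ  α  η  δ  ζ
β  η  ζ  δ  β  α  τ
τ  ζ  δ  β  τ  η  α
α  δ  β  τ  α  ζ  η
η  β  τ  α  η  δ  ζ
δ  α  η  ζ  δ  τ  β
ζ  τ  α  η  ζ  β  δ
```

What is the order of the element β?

The identity element is η (its row matches the header).
β^1 = β
β^2 = β ⊙ β = η
The first power of β equal to the identity is β^2, so ord(β) = 2.

2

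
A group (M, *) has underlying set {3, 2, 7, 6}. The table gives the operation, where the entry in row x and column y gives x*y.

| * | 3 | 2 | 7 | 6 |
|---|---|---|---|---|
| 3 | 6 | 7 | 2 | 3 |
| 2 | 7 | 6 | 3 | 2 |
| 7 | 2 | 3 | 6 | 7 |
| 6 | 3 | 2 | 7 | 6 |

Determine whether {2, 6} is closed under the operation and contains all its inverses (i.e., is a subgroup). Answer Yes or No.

{2, 6} contains the identity 6.
Checking products: every product of two elements of {2, 6} (read from the table) lies in {2, 6}, so the set is closed.
In a finite group, a nonempty closed subset is a subgroup. So {2, 6} ≤ M.

Yes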